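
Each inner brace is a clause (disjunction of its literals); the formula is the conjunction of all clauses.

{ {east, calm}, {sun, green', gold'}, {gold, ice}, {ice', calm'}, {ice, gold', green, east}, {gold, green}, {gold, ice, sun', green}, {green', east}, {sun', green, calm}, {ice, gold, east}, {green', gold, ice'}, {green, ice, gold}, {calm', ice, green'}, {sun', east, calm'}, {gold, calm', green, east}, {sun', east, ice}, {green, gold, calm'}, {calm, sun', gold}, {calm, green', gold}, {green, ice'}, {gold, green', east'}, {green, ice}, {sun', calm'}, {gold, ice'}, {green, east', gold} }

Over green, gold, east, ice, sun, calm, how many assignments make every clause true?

There are 2^6 = 64 truth assignments over (green, gold, east, ice, sun, calm).
Split on calm. With calm = 1, the clauses containing calm are satisfied and calm' drops from the rest; 0 of the 2^5 = 32 assignments to the other variables satisfy what remains.
With calm = 0, by the same count on the reduced clause set, 2 assignments work.
(One model: green=T, gold=T, east=T, ice=F, sun=T, calm=F.)
Total: 0 + 2 = 2.

2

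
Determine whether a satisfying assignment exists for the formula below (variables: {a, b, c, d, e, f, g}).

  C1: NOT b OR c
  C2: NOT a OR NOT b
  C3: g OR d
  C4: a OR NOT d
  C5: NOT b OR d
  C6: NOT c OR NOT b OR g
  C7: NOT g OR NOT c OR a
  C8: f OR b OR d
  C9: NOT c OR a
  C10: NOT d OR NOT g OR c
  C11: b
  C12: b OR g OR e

(b) alone gives b = true.
(c) alone gives c = true.
(NOT a) alone gives a = false.
That conflicts with the unit clause (a).
No assignment satisfies every clause.

No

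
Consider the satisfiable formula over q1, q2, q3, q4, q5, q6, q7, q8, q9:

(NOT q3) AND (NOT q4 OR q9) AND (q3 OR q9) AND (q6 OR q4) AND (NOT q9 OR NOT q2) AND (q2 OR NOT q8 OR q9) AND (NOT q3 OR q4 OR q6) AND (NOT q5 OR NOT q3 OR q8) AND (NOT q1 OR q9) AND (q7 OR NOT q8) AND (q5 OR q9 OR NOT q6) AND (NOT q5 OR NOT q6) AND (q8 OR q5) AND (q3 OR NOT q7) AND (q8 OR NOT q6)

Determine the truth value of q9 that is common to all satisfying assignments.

Suppose q9 = false.
(NOT q3) alone gives q3 = false.
But (q3) is also a unit clause — contradiction.
So every satisfying assignment has q9 = True.

True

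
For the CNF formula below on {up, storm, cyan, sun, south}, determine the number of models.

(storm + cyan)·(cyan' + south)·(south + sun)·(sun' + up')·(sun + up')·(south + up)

There are 2^5 = 32 truth assignments over (up, storm, cyan, sun, south).
Split on cyan. With cyan = 1, the clauses containing cyan are satisfied and cyan' drops from the rest; 4 of the 2^4 = 16 assignments to the other variables satisfy what remains.
With cyan = 0, by the same count on the reduced clause set, 2 assignments work.
(One model: up=F, storm=F, cyan=T, sun=F, south=T.)
Total: 4 + 2 = 6.

6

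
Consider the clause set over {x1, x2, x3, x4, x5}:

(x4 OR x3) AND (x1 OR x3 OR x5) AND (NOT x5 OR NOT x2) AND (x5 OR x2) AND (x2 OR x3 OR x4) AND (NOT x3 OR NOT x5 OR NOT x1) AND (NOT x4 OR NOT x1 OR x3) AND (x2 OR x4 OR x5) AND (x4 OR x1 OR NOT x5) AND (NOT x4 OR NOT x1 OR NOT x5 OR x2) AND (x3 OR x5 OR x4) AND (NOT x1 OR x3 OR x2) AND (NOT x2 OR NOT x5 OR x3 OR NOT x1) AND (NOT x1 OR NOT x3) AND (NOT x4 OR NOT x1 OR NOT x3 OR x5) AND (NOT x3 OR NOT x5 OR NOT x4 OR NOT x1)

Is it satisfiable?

Suppose x4 = false.
(x3) alone gives x3 = true.
(NOT x1) alone gives x1 = false.
(NOT x5) alone gives x5 = false.
(x2) alone gives x2 = true.
All clauses are satisfied.
A satisfying assignment: x1 ↦ false; x2 ↦ true; x3 ↦ true; x4 ↦ false; x5 ↦ false.

Yes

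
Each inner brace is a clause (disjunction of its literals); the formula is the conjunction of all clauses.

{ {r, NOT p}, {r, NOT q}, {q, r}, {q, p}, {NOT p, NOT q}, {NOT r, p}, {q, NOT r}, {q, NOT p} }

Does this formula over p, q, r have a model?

Try r = true.
The clause (p) is unit, so p = true.
The clause (NOT q) is unit, so q = false.
Now (q) is unsatisfied and unit — conflict.
So r must be the other value — set r = false.
The clause (NOT p) is unit, so p = false.
The clause (NOT q) is unit, so q = false.
Now (q) is unsatisfied and unit — conflict.
Neither r = true nor r = false works.
No assignment satisfies every clause.

Unsatisfiable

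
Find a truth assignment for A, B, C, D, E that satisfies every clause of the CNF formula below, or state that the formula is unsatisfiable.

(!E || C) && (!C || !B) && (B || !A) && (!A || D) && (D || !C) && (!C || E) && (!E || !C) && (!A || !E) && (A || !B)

A ↦ false; B ↦ false; C ↦ false; D ↦ false; E ↦ false

Case E = false:
The clause (!C) is unit, so C = false.
Case B = false:
The clause (!A) is unit, so A = false.
All clauses hold; D can take either value.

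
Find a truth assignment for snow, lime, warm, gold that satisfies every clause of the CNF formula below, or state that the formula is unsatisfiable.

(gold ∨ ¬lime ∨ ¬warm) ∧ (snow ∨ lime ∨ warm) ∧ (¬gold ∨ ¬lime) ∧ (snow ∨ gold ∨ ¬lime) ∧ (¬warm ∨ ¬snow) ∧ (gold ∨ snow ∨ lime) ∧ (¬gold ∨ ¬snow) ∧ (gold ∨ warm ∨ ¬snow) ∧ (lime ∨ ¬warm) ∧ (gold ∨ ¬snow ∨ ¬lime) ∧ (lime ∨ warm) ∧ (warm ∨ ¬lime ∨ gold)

UNSATISFIABLE

Branch on gold: set gold = False.
Branch on lime: set lime = False.
The clause (snow) is unit, so snow = True.
The clause (¬warm) is unit, so warm = False.
But (warm) is also a unit clause — contradiction.
That branch fails; take lime = True instead.
The clause (¬warm) is unit, so warm = False.
But (warm) is also a unit clause — contradiction.
Both values of lime lead to a conflict.
That branch fails; take gold = True instead.
The clause (¬lime) is unit, so lime = False.
The clause (¬snow) is unit, so snow = False.
The clause (warm) is unit, so warm = True.
But (¬warm) is also a unit clause — contradiction.
Both values of gold lead to a conflict.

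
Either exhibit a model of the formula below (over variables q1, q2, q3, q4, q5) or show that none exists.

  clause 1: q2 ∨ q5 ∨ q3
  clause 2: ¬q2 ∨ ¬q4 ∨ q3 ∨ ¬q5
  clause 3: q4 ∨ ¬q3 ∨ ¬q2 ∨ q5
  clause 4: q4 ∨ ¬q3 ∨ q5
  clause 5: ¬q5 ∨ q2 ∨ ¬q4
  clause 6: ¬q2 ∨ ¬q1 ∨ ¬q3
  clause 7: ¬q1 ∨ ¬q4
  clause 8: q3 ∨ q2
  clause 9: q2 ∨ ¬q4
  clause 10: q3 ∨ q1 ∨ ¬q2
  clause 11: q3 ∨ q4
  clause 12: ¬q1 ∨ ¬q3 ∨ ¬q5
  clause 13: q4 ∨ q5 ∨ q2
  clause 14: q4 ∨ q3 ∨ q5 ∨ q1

q1=False, q2=True, q3=True, q4=True, q5=True

Case q1 = False:
Case q3 = True:
Case q4 = True:
From the singleton clause (q2), q2 = True.
All clauses hold; q5 can take either value.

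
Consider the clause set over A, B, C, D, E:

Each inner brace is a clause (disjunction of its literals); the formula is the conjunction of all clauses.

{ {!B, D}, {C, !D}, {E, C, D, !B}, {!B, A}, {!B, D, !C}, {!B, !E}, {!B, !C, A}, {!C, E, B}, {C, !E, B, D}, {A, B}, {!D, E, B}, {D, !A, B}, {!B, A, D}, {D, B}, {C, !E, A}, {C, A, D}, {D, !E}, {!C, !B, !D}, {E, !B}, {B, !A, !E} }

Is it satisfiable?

No

Suppose B = false.
Unit clause (A) forces A = true.
Unit clause (D) forces D = true.
Unit clause (C) forces C = true.
Unit clause (E) forces E = true.
Now (!E) is unsatisfied and unit — conflict.
Backtrack on B: now try B = true.
Unit clause (D) forces D = true.
Unit clause (C) forces C = true.
Now (!C) is unsatisfied and unit — conflict.
Neither B = true nor B = false works.
No assignment satisfies every clause.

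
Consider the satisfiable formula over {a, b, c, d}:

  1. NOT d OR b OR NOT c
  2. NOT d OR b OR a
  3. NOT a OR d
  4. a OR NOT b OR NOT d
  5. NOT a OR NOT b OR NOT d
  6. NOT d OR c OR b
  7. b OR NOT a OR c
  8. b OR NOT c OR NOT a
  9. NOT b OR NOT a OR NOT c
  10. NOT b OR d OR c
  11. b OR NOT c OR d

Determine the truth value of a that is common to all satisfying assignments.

False

Suppose a = true.
(d) alone gives d = true.
(NOT b) alone gives b = false.
(NOT c) alone gives c = false.
But (c) is also a unit clause — contradiction.
So every satisfying assignment has a = False.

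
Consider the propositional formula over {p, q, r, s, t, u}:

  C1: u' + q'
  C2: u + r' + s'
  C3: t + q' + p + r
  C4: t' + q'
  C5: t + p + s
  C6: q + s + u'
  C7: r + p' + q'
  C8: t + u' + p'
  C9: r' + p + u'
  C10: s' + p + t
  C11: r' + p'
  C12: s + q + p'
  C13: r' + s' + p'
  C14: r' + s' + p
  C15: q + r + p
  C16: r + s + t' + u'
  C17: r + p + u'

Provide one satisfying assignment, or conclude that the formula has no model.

Suppose u = 0.
Suppose r = 1.
The clause (s') is unit, so s = 0.
The clause (p') is unit, so p = 0.
The clause (t) is unit, so t = 1.
The clause (q') is unit, so q = 0.
This assignment satisfies each clause.

p ↦ 0; q ↦ 0; r ↦ 1; s ↦ 0; t ↦ 1; u ↦ 0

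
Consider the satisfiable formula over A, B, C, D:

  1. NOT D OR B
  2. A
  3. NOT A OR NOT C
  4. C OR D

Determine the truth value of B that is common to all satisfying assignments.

Suppose B = false.
(NOT D) alone gives D = false.
(A) alone gives A = true.
(NOT C) alone gives C = false.
Now (C) is unsatisfied and unit — conflict.
So every satisfying assignment has B = True.

True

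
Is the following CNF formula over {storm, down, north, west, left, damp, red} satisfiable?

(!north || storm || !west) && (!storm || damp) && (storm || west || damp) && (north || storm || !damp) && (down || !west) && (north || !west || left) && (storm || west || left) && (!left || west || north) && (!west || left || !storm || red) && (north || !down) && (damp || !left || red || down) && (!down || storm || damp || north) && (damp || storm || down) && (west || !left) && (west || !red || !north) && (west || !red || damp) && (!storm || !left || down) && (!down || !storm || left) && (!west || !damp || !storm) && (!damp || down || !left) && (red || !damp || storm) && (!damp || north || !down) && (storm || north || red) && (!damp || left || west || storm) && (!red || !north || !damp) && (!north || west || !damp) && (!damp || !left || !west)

Case storm = true:
The clause (damp) is unit, so damp = true.
The clause (!west) is unit, so west = false.
The clause (!left) is unit, so left = false.
The clause (!down) is unit, so down = false.
The clause (!north) is unit, so north = false.
No clause remains; red is free.
A satisfying assignment: storm=true, down=false, north=false, west=false, left=false, damp=true, red=false.

Yes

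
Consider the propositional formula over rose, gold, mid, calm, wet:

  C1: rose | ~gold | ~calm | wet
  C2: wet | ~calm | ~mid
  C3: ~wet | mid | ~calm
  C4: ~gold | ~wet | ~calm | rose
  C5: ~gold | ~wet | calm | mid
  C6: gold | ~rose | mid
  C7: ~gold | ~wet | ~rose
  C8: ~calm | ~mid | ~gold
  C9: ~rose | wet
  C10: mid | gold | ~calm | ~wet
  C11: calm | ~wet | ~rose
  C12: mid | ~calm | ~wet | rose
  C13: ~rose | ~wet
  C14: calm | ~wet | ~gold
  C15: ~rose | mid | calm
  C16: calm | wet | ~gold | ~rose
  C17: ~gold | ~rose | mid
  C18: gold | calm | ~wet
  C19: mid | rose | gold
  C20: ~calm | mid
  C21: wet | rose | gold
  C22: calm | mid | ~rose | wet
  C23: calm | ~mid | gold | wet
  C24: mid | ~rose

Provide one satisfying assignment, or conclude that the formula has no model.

rose=0; gold=0; mid=1; calm=1; wet=1

Try rose = 0.
Try mid = 1.
Try wet = 1.
Try gold = 0.
Unit clause (calm) forces calm = 1.
This assignment satisfies each clause.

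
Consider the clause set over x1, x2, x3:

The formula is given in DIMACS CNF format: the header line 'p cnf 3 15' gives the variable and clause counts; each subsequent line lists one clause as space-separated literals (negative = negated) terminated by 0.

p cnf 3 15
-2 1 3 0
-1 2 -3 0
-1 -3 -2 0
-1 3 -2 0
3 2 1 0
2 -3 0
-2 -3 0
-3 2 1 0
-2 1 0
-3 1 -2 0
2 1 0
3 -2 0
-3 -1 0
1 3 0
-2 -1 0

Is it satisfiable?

Suppose x2 = False.
Unit clause (¬x3) forces x3 = False.
Unit clause (x1) forces x1 = True.
This assignment satisfies each clause.
A satisfying assignment: x1 ↦ True; x2 ↦ False; x3 ↦ False.

Yes, satisfiable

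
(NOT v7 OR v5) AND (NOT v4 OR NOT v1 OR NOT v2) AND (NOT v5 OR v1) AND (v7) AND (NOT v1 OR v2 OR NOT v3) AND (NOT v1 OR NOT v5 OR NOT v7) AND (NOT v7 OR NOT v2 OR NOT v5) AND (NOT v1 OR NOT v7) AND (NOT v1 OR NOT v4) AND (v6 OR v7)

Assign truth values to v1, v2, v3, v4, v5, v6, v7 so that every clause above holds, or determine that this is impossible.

UNSATISFIABLE

(v7) alone gives v7 = true.
(v5) alone gives v5 = true.
(v1) alone gives v1 = true.
But (NOT v1) is also a unit clause — contradiction.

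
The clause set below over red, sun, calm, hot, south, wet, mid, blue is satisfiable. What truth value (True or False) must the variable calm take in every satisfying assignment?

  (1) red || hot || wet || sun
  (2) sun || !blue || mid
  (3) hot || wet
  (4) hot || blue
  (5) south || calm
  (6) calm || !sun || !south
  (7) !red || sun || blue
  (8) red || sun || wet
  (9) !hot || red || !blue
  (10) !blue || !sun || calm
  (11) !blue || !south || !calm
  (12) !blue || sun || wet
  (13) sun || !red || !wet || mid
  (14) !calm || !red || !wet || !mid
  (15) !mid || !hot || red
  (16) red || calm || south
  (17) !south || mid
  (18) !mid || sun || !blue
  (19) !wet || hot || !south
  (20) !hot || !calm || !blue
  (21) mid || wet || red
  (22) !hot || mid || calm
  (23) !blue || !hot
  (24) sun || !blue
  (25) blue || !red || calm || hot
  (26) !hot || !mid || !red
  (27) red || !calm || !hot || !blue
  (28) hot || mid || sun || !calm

Suppose calm = false.
From the singleton clause (south), south = true.
From the singleton clause (!sun), sun = false.
From the singleton clause (mid), mid = true.
From the singleton clause (!blue), blue = false.
From the singleton clause (hot), hot = true.
From the singleton clause (!red), red = false.
Now (red) is unsatisfied and unit — conflict.
So every satisfying assignment has calm = True.

True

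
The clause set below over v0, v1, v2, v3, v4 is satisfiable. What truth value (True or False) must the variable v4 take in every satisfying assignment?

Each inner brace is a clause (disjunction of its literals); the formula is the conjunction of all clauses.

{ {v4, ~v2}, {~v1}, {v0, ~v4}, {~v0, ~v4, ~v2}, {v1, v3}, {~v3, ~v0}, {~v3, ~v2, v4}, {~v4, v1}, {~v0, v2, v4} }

Suppose v4 = 1.
(~v1) alone gives v1 = 0.
But (v1) is also a unit clause — contradiction.
So every satisfying assignment has v4 = False.

False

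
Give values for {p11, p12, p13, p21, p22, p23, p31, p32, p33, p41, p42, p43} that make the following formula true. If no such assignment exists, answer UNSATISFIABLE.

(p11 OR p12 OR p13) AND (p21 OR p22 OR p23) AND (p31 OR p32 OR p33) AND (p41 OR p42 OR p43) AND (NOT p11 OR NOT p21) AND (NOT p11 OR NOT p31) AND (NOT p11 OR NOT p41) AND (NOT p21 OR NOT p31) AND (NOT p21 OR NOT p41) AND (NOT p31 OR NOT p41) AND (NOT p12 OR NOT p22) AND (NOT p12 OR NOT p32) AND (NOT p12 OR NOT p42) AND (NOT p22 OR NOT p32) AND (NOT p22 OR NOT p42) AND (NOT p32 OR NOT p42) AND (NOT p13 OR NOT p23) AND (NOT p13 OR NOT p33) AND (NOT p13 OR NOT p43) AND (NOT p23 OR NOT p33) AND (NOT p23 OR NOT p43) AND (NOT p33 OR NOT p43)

Case p11 = false:
Case p12 = true:
(NOT p22) alone gives p22 = false.
(NOT p32) alone gives p32 = false.
(NOT p42) alone gives p42 = false.
Case p21 = true:
(NOT p31) alone gives p31 = false.
(p33) alone gives p33 = true.
(NOT p41) alone gives p41 = false.
(p43) alone gives p43 = true.
But (NOT p43) is also a unit clause — contradiction.
Undo p21 and try p21 = false.
(p23) alone gives p23 = true.
(NOT p13) alone gives p13 = false.
(NOT p33) alone gives p33 = false.
(p31) alone gives p31 = true.
(NOT p41) alone gives p41 = false.
(p43) alone gives p43 = true.
But (NOT p43) is also a unit clause — contradiction.
Neither p21 = true nor p21 = false works.
Undo p12 and try p12 = false.
(p13) alone gives p13 = true.
(NOT p23) alone gives p23 = false.
(NOT p33) alone gives p33 = false.
(NOT p43) alone gives p43 = false.
Case p21 = true:
(NOT p31) alone gives p31 = false.
(p32) alone gives p32 = true.
(NOT p41) alone gives p41 = false.
(p42) alone gives p42 = true.
But (NOT p42) is also a unit clause — contradiction.
Undo p21 and try p21 = false.
(p22) alone gives p22 = true.
(NOT p32) alone gives p32 = false.
(p31) alone gives p31 = true.
(NOT p41) alone gives p41 = false.
(p42) alone gives p42 = true.
But (NOT p42) is also a unit clause — contradiction.
Neither p21 = true nor p21 = false works.
Neither p12 = true nor p12 = false works.
Undo p11 and try p11 = true.
(NOT p21) alone gives p21 = false.
(NOT p31) alone gives p31 = false.
(NOT p41) alone gives p41 = false.
Case p22 = true:
(NOT p12) alone gives p12 = false.
(NOT p32) alone gives p32 = false.
(p33) alone gives p33 = true.
(NOT p42) alone gives p42 = false.
(p43) alone gives p43 = true.
But (NOT p43) is also a unit clause — contradiction.
Undo p22 and try p22 = false.
(p23) alone gives p23 = true.
(NOT p13) alone gives p13 = false.
(NOT p33) alone gives p33 = false.
(p32) alone gives p32 = true.
(NOT p12) alone gives p12 = false.
(NOT p42) alone gives p42 = false.
(p43) alone gives p43 = true.
But (NOT p43) is also a unit clause — contradiction.
Neither p22 = true nor p22 = false works.
Neither p11 = true nor p11 = false works.

UNSATISFIABLE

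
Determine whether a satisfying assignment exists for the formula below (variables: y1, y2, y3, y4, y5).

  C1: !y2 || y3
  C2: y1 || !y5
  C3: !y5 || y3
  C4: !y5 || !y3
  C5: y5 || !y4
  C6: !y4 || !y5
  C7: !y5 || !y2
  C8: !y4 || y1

Try y2 = false.
Try y1 = true.
Try y5 = false.
(!y4) alone gives y4 = false.
All clauses hold; y3 can take either value.
A satisfying assignment: y1: true; y2: false; y3: false; y4: false; y5: false.

Satisfiable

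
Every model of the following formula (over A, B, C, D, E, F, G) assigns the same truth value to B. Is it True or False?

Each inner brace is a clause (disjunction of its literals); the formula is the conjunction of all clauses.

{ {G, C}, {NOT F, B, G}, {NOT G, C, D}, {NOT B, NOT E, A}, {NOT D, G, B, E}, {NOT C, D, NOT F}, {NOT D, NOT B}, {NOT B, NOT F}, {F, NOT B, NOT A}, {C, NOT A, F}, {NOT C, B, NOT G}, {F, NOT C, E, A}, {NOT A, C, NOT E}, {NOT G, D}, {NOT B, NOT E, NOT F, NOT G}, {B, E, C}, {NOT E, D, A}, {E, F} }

False

Suppose B = true.
(NOT D) alone gives D = false.
(NOT F) alone gives F = false.
(NOT A) alone gives A = false.
(NOT E) alone gives E = false.
That conflicts with the unit clause (E).
So every satisfying assignment has B = False.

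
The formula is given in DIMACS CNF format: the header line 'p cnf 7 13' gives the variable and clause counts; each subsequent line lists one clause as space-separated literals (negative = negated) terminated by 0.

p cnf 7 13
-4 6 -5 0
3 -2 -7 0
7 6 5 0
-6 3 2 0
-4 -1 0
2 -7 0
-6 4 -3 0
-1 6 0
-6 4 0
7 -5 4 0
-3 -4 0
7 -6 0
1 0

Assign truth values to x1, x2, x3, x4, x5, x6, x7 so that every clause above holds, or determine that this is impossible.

UNSATISFIABLE

From the singleton clause (x1), x1 = True.
From the singleton clause (¬x4), x4 = False.
From the singleton clause (x6), x6 = True.
Now (¬x6) is unsatisfied and unit — conflict.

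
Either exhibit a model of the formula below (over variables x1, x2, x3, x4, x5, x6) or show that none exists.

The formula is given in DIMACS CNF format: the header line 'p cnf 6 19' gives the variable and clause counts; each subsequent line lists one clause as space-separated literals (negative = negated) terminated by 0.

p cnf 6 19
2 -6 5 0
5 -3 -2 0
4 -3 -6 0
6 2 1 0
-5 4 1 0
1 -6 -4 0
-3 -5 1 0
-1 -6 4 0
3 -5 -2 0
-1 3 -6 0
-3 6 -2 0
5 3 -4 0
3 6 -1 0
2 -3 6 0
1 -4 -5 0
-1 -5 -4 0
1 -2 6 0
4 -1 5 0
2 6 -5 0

Branch on x2: set x2 = True.
Branch on x5: set x5 = False.
From the singleton clause (¬x3), x3 = False.
From the singleton clause (¬x4), x4 = False.
From the singleton clause (¬x1), x1 = False.
From the singleton clause (x6), x6 = True.
This assignment satisfies each clause.

x1 ↦ False,  x2 ↦ True,  x3 ↦ False,  x4 ↦ False,  x5 ↦ False,  x6 ↦ True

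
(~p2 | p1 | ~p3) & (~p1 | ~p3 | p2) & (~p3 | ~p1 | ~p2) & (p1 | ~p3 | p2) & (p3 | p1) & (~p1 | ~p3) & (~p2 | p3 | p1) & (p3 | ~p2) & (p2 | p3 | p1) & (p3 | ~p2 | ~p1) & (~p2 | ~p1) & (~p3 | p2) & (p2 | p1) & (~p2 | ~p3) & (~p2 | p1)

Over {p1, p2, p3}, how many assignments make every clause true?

There are 2^3 = 8 truth assignments over (p1, p2, p3).
Split on p1. With p1 = 1, the clauses containing p1 are satisfied and ~p1 drops from the rest; 1 of the 2^2 = 4 assignments to the other variables satisfy what remains.
With p1 = 0, by the same count on the reduced clause set, 0 assignments work.
Total: 1 + 0 = 1.

1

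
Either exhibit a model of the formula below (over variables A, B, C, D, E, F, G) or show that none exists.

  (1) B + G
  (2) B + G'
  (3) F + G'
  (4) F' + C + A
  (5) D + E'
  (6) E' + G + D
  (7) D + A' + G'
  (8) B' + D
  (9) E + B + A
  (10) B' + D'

UNSATISFIABLE

Case B = 1:
The clause (D) is unit, so D = 1.
Now (D') is unsatisfied and unit — conflict.
That branch fails; take B = 0 instead.
The clause (G) is unit, so G = 1.
Now (G') is unsatisfied and unit — conflict.
Neither B = 1 nor B = 0 works.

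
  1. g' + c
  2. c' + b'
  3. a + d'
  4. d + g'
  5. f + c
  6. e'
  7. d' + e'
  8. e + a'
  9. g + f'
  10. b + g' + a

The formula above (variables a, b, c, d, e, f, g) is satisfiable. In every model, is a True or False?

Suppose a = 1.
From the singleton clause (e'), e = 0.
Now (e) is unsatisfied and unit — conflict.
So every satisfying assignment has a = False.

False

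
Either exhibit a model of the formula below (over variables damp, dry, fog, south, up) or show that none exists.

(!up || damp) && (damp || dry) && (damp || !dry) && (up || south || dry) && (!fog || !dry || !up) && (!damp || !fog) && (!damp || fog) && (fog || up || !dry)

UNSATISFIABLE

Branch on up: set up = false.
Branch on damp: set damp = true.
(!fog) alone gives fog = false.
But (fog) is also a unit clause — contradiction.
That branch fails; take damp = false instead.
(dry) alone gives dry = true.
But (!dry) is also a unit clause — contradiction.
Both values of damp lead to a conflict.
That branch fails; take up = true instead.
(damp) alone gives damp = true.
(!fog) alone gives fog = false.
But (fog) is also a unit clause — contradiction.
Both values of up lead to a conflict.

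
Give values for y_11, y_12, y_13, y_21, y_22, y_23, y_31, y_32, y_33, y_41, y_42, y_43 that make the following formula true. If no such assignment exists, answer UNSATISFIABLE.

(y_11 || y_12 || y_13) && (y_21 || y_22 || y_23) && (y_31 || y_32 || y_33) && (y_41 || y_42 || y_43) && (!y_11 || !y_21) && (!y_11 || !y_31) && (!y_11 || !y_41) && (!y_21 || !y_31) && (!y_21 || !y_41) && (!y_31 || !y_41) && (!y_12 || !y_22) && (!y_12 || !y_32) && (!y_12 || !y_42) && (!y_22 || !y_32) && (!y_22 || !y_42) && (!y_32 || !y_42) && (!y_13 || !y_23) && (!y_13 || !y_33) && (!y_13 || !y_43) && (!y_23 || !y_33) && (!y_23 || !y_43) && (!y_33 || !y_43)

Try y_11 = false.
Try y_12 = true.
Unit clause (!y_22) forces y_22 = false.
Unit clause (!y_32) forces y_32 = false.
Unit clause (!y_42) forces y_42 = false.
Try y_21 = true.
Unit clause (!y_31) forces y_31 = false.
Unit clause (y_33) forces y_33 = true.
Unit clause (!y_41) forces y_41 = false.
Unit clause (y_43) forces y_43 = true.
But (!y_43) is also a unit clause — contradiction.
So y_21 must be the other value — set y_21 = false.
Unit clause (y_23) forces y_23 = true.
Unit clause (!y_13) forces y_13 = false.
Unit clause (!y_33) forces y_33 = false.
Unit clause (y_31) forces y_31 = true.
Unit clause (!y_41) forces y_41 = false.
Unit clause (y_43) forces y_43 = true.
But (!y_43) is also a unit clause — contradiction.
Either choice for y_21 ends in contradiction.
So y_12 must be the other value — set y_12 = false.
Unit clause (y_13) forces y_13 = true.
Unit clause (!y_23) forces y_23 = false.
Unit clause (!y_33) forces y_33 = false.
Unit clause (!y_43) forces y_43 = false.
Try y_21 = true.
Unit clause (!y_31) forces y_31 = false.
Unit clause (y_32) forces y_32 = true.
Unit clause (!y_41) forces y_41 = false.
Unit clause (y_42) forces y_42 = true.
But (!y_42) is also a unit clause — contradiction.
So y_21 must be the other value — set y_21 = false.
Unit clause (y_22) forces y_22 = true.
Unit clause (!y_32) forces y_32 = false.
Unit clause (y_31) forces y_31 = true.
Unit clause (!y_41) forces y_41 = false.
Unit clause (y_42) forces y_42 = true.
But (!y_42) is also a unit clause — contradiction.
Either choice for y_21 ends in contradiction.
Either choice for y_12 ends in contradiction.
So y_11 must be the other value — set y_11 = true.
Unit clause (!y_21) forces y_21 = false.
Unit clause (!y_31) forces y_31 = false.
Unit clause (!y_41) forces y_41 = false.
Try y_22 = true.
Unit clause (!y_12) forces y_12 = false.
Unit clause (!y_32) forces y_32 = false.
Unit clause (y_33) forces y_33 = true.
Unit clause (!y_42) forces y_42 = false.
Unit clause (y_43) forces y_43 = true.
But (!y_43) is also a unit clause — contradiction.
So y_22 must be the other value — set y_22 = false.
Unit clause (y_23) forces y_23 = true.
Unit clause (!y_13) forces y_13 = false.
Unit clause (!y_33) forces y_33 = false.
Unit clause (y_32) forces y_32 = true.
Unit clause (!y_12) forces y_12 = false.
Unit clause (!y_42) forces y_42 = false.
Unit clause (y_43) forces y_43 = true.
But (!y_43) is also a unit clause — contradiction.
Either choice for y_22 ends in contradiction.
Either choice for y_11 ends in contradiction.

UNSATISFIABLE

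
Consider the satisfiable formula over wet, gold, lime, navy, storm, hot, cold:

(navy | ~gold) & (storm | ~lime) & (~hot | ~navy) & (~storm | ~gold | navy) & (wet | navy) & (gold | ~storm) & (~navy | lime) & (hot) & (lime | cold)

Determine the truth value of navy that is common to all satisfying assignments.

Suppose navy = 1.
(~hot) alone gives hot = 0.
Now (hot) is unsatisfied and unit — conflict.
So every satisfying assignment has navy = False.

False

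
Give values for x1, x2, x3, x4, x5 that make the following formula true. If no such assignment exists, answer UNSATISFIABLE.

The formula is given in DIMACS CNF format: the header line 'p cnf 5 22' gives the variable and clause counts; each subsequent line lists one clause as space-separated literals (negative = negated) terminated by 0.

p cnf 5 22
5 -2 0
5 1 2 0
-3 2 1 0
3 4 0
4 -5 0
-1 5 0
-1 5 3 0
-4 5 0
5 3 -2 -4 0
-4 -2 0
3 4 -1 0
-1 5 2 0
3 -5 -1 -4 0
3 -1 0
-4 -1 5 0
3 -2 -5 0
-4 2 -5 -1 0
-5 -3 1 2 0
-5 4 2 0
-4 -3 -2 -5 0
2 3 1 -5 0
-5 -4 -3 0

Case x5 = True:
(x4) alone gives x4 = True.
(¬x2) alone gives x2 = False.
(¬x1) alone gives x1 = False.
(¬x3) alone gives x3 = False.
That conflicts with the unit clause (x3).
Undo x5 and try x5 = False.
(¬x2) alone gives x2 = False.
(x1) alone gives x1 = True.
That conflicts with the unit clause (¬x1).
Both values of x5 lead to a conflict.

UNSATISFIABLE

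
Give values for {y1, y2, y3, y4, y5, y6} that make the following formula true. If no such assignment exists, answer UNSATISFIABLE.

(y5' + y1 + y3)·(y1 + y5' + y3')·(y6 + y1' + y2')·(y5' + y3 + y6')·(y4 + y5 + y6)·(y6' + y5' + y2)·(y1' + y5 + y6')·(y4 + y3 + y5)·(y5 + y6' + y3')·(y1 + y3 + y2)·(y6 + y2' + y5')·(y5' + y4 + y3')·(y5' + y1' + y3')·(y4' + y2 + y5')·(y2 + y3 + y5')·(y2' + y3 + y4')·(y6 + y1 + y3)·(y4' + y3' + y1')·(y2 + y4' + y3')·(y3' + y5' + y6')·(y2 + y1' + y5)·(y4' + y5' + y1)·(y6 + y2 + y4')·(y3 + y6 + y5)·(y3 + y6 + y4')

y1: 0; y2: 1; y3: 1; y4: 1; y5: 0; y6: 0

Try y5 = 0.
Try y4 = 1.
Try y1 = 0.
Try y6 = 0.
The clause (y3) is unit, so y3 = 1.
The clause (y2) is unit, so y2 = 1.
This assignment satisfies each clause.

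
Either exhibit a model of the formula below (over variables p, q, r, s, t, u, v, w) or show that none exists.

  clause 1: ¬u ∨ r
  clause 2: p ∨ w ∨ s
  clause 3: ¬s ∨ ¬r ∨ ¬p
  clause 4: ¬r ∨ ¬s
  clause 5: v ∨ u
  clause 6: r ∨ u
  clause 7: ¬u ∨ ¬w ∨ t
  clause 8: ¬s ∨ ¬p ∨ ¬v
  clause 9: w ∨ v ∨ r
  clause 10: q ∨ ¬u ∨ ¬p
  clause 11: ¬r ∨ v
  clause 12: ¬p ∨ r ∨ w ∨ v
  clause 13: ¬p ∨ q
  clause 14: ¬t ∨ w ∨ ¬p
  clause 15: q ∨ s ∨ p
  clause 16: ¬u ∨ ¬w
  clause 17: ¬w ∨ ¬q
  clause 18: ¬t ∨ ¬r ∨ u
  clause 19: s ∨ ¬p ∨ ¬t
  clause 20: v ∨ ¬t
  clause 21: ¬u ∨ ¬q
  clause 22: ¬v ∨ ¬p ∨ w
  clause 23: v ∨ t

Case u = False:
The clause (v) is unit, so v = True.
The clause (r) is unit, so r = True.
The clause (¬s) is unit, so s = False.
The clause (¬t) is unit, so t = False.
Case p = True:
The clause (q) is unit, so q = True.
The clause (¬w) is unit, so w = False.
But (w) is also a unit clause — contradiction.
That branch fails; take p = False instead.
The clause (w) is unit, so w = True.
The clause (q) is unit, so q = True.
But (¬q) is also a unit clause — contradiction.
Neither p = True nor p = False works.
That branch fails; take u = True instead.
The clause (r) is unit, so r = True.
The clause (¬s) is unit, so s = False.
The clause (v) is unit, so v = True.
The clause (¬w) is unit, so w = False.
The clause (p) is unit, so p = True.
But (¬p) is also a unit clause — contradiction.
Neither u = True nor u = False works.

UNSATISFIABLE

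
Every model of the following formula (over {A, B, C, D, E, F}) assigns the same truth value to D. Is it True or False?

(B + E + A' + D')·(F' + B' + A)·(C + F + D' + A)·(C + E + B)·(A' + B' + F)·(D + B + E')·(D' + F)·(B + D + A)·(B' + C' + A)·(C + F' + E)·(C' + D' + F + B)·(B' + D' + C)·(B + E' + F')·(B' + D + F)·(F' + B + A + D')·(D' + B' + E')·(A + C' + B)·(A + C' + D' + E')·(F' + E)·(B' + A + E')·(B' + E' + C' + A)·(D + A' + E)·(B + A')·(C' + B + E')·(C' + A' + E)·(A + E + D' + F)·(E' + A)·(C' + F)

False

Suppose D = 1.
(F) alone gives F = 1.
(E) alone gives E = 1.
(B) alone gives B = 1.
That conflicts with the unit clause (B').
So every satisfying assignment has D = False.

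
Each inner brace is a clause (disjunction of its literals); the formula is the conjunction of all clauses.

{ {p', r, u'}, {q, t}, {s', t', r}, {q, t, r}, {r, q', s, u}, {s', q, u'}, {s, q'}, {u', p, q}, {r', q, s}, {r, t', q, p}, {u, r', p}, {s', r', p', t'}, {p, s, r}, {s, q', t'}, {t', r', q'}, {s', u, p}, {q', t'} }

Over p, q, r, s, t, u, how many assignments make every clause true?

There are 2^6 = 64 truth assignments over (p, q, r, s, t, u).
Split on u. With u = 1, the clauses containing u are satisfied and u' drops from the rest; 3 of the 2^5 = 32 assignments to the other variables satisfy what remains.
With u = 0, by the same count on the reduced clause set, 3 assignments work.
Total: 3 + 3 = 6.

6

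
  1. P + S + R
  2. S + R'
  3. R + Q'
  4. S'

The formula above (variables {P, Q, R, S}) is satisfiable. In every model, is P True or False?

Suppose P = 0.
From the singleton clause (S'), S = 0.
From the singleton clause (R), R = 1.
Now (R') is unsatisfied and unit — conflict.
So every satisfying assignment has P = True.

True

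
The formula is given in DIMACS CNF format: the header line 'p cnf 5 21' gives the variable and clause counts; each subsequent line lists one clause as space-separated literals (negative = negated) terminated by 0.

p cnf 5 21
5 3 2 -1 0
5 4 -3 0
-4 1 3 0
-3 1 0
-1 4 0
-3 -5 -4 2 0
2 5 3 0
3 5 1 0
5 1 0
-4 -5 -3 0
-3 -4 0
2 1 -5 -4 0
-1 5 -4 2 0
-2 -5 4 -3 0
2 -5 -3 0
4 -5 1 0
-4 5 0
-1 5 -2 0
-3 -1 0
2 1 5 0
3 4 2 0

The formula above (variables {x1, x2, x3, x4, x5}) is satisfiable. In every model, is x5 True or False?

True

Suppose x5 = False.
From the singleton clause (x1), x1 = True.
From the singleton clause (x4), x4 = True.
Now (¬x4) is unsatisfied and unit — conflict.
So every satisfying assignment has x5 = True.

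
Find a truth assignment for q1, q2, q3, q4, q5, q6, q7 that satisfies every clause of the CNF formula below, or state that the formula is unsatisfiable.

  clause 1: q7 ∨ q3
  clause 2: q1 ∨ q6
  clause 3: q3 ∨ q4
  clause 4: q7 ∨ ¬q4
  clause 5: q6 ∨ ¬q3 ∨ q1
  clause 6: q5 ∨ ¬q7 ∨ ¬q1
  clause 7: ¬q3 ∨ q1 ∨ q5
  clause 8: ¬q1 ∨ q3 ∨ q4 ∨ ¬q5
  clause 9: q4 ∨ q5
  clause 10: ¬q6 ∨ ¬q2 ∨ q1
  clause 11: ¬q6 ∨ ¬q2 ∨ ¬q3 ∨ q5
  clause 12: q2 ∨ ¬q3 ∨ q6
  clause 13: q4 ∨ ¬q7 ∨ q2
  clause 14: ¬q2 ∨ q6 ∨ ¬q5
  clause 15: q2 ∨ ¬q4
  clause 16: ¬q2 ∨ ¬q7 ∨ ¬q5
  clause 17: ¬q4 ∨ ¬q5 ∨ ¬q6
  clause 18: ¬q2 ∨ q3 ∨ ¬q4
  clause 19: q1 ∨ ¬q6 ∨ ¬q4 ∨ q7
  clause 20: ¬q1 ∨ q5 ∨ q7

Case q7 = False:
The clause (q3) is unit, so q3 = True.
The clause (¬q4) is unit, so q4 = False.
The clause (q5) is unit, so q5 = True.
Case q1 = True:
Case q2 = False:
The clause (q6) is unit, so q6 = True.
Every clause now holds.

q1=True, q2=False, q3=True, q4=False, q5=True, q6=True, q7=False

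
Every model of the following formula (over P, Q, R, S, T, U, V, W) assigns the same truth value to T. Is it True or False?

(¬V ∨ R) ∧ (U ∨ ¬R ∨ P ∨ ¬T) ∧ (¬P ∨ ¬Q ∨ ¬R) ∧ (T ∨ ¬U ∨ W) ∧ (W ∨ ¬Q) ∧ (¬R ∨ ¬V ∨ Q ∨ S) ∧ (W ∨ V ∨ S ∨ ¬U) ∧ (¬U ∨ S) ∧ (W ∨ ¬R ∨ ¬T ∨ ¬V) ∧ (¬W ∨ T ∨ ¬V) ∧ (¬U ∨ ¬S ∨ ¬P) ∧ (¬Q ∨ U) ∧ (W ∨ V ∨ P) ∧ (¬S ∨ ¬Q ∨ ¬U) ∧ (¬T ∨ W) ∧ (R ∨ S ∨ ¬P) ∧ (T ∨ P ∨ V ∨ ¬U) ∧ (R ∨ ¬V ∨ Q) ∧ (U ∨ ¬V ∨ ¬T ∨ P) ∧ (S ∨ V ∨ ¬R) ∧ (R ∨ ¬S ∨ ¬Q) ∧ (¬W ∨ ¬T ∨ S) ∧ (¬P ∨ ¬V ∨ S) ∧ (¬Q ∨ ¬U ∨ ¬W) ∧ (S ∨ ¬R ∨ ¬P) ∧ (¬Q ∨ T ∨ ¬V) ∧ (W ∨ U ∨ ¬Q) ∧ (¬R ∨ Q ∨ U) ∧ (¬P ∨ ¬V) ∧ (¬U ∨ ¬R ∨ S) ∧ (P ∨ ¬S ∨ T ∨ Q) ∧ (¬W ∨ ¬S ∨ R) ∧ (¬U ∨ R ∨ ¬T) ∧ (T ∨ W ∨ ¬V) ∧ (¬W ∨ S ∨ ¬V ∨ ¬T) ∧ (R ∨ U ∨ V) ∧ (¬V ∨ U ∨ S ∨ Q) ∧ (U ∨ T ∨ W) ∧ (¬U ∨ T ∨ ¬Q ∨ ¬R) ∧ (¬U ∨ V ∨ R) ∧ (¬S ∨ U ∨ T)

Suppose T = False.
Case V = False:
Case U = False:
The clause (¬Q) is unit, so Q = False.
The clause (¬R) is unit, so R = False.
But (R) is also a unit clause — contradiction.
So U must be the other value — set U = True.
The clause (W) is unit, so W = True.
The clause (S) is unit, so S = True.
The clause (¬P) is unit, so P = False.
But (P) is also a unit clause — contradiction.
Both values of U lead to a conflict.
So V must be the other value — set V = True.
The clause (R) is unit, so R = True.
The clause (¬W) is unit, so W = False.
But (W) is also a unit clause — contradiction.
Both values of V lead to a conflict.
So every satisfying assignment has T = True.

True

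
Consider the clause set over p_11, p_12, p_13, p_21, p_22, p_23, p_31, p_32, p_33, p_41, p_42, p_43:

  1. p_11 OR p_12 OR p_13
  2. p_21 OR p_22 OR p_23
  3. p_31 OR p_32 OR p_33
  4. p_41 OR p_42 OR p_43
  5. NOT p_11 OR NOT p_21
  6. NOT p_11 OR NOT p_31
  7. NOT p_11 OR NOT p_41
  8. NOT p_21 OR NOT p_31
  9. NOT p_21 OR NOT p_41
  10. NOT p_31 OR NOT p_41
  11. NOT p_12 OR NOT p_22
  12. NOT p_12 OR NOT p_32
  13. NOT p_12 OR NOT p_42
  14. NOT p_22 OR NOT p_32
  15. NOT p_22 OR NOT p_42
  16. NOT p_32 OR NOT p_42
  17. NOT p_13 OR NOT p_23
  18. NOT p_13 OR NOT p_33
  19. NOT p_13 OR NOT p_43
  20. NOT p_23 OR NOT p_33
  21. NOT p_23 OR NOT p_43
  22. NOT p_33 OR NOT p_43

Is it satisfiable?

No, unsatisfiable

Try p_11 = false.
Try p_12 = true.
Unit clause (NOT p_22) forces p_22 = false.
Unit clause (NOT p_32) forces p_32 = false.
Unit clause (NOT p_42) forces p_42 = false.
Try p_21 = true.
Unit clause (NOT p_31) forces p_31 = false.
Unit clause (p_33) forces p_33 = true.
Unit clause (NOT p_41) forces p_41 = false.
Unit clause (p_43) forces p_43 = true.
That conflicts with the unit clause (NOT p_43).
Undo p_21 and try p_21 = false.
Unit clause (p_23) forces p_23 = true.
Unit clause (NOT p_13) forces p_13 = false.
Unit clause (NOT p_33) forces p_33 = false.
Unit clause (p_31) forces p_31 = true.
Unit clause (NOT p_41) forces p_41 = false.
Unit clause (p_43) forces p_43 = true.
That conflicts with the unit clause (NOT p_43).
Neither p_21 = true nor p_21 = false works.
Undo p_12 and try p_12 = false.
Unit clause (p_13) forces p_13 = true.
Unit clause (NOT p_23) forces p_23 = false.
Unit clause (NOT p_33) forces p_33 = false.
Unit clause (NOT p_43) forces p_43 = false.
Try p_21 = true.
Unit clause (NOT p_31) forces p_31 = false.
Unit clause (p_32) forces p_32 = true.
Unit clause (NOT p_41) forces p_41 = false.
Unit clause (p_42) forces p_42 = true.
That conflicts with the unit clause (NOT p_42).
Undo p_21 and try p_21 = false.
Unit clause (p_22) forces p_22 = true.
Unit clause (NOT p_32) forces p_32 = false.
Unit clause (p_31) forces p_31 = true.
Unit clause (NOT p_41) forces p_41 = false.
Unit clause (p_42) forces p_42 = true.
That conflicts with the unit clause (NOT p_42).
Neither p_21 = true nor p_21 = false works.
Neither p_12 = true nor p_12 = false works.
Undo p_11 and try p_11 = true.
Unit clause (NOT p_21) forces p_21 = false.
Unit clause (NOT p_31) forces p_31 = false.
Unit clause (NOT p_41) forces p_41 = false.
Try p_22 = true.
Unit clause (NOT p_12) forces p_12 = false.
Unit clause (NOT p_32) forces p_32 = false.
Unit clause (p_33) forces p_33 = true.
Unit clause (NOT p_42) forces p_42 = false.
Unit clause (p_43) forces p_43 = true.
That conflicts with the unit clause (NOT p_43).
Undo p_22 and try p_22 = false.
Unit clause (p_23) forces p_23 = true.
Unit clause (NOT p_13) forces p_13 = false.
Unit clause (NOT p_33) forces p_33 = false.
Unit clause (p_32) forces p_32 = true.
Unit clause (NOT p_12) forces p_12 = false.
Unit clause (NOT p_42) forces p_42 = false.
Unit clause (p_43) forces p_43 = true.
That conflicts with the unit clause (NOT p_43).
Neither p_22 = true nor p_22 = false works.
Neither p_11 = true nor p_11 = false works.
No assignment satisfies every clause.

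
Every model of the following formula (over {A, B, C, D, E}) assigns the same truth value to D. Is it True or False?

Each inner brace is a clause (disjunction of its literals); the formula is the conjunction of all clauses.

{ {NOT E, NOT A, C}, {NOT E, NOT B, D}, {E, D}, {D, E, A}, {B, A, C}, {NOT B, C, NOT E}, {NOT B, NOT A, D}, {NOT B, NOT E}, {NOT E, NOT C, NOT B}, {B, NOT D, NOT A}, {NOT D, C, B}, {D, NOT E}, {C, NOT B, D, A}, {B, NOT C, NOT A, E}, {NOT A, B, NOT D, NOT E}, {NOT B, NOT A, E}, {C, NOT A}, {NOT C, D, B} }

Suppose D = false.
The clause (E) is unit, so E = true.
That conflicts with the unit clause (NOT E).
So every satisfying assignment has D = True.

True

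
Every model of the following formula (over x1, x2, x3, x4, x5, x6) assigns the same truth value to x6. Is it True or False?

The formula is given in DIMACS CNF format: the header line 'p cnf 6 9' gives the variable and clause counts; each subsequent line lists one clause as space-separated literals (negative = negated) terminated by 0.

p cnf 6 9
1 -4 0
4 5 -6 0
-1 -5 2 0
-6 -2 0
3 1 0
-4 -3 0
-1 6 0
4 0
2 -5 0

Suppose x6 = False.
The clause (¬x1) is unit, so x1 = False.
The clause (¬x4) is unit, so x4 = False.
But (x4) is also a unit clause — contradiction.
So every satisfying assignment has x6 = True.

True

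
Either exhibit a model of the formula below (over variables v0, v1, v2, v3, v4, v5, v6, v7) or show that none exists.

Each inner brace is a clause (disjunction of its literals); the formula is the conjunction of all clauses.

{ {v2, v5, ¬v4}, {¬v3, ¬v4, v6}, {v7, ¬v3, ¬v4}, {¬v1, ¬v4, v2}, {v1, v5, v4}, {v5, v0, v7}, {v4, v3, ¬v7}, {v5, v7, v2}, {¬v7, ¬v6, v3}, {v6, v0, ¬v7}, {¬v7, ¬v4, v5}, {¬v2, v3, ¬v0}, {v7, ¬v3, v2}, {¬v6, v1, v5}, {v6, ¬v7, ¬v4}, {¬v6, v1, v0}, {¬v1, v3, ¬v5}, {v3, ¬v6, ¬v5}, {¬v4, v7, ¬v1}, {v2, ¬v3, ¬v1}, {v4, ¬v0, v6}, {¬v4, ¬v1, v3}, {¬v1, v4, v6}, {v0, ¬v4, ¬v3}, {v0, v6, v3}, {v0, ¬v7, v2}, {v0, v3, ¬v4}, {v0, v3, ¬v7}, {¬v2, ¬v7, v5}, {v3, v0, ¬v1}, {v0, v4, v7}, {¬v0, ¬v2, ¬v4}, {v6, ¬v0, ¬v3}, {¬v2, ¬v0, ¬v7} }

v0: True, v1: True, v2: True, v3: True, v4: False, v5: False, v6: True, v7: False

Branch on v2: set v2 = True.
Branch on v3: set v3 = True.
Branch on v4: set v4 = False.
Branch on v1: set v1 = True.
Unit clause (v6) forces v6 = True.
Branch on v7: set v7 = False.
Unit clause (v0) forces v0 = True.
No clause remains; v5 is free.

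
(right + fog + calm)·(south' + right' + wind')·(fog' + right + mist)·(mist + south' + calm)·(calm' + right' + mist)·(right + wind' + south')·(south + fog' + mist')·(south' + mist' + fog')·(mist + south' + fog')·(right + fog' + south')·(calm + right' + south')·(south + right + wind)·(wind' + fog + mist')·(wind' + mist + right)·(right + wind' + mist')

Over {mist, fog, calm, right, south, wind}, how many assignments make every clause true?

There are 2^6 = 64 truth assignments over (mist, fog, calm, right, south, wind).
Split on fog. With fog = 1, the clauses containing fog are satisfied and fog' drops from the rest; 2 of the 2^5 = 32 assignments to the other variables satisfy what remains.
With fog = 0, by the same count on the reduced clause set, 7 assignments work.
(One model: mist=F, fog=F, calm=F, right=T, south=F, wind=F.)
Total: 2 + 7 = 9.

9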